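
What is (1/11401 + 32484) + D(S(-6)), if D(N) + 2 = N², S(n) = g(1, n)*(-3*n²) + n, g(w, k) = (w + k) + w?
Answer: 2439335159/11401 ≈ 2.1396e+5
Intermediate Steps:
g(w, k) = k + 2*w (g(w, k) = (k + w) + w = k + 2*w)
S(n) = n - 3*n²*(2 + n) (S(n) = (n + 2*1)*(-3*n²) + n = (n + 2)*(-3*n²) + n = (2 + n)*(-3*n²) + n = -3*n²*(2 + n) + n = n - 3*n²*(2 + n))
D(N) = -2 + N²
(1/11401 + 32484) + D(S(-6)) = (1/11401 + 32484) + (-2 + (-1*(-6)*(-1 + 3*(-6)*(2 - 6)))²) = (1/11401 + 32484) + (-2 + (-1*(-6)*(-1 + 3*(-6)*(-4)))²) = 370350085/11401 + (-2 + (-1*(-6)*(-1 + 72))²) = 370350085/11401 + (-2 + (-1*(-6)*71)²) = 370350085/11401 + (-2 + 426²) = 370350085/11401 + (-2 + 181476) = 370350085/11401 + 181474 = 2439335159/11401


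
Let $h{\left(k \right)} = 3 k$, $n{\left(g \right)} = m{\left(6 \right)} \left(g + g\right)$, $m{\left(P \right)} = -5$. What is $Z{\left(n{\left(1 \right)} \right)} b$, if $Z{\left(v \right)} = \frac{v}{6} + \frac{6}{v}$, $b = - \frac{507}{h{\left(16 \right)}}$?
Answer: $\frac{2873}{120} \approx 23.942$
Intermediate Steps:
$n{\left(g \right)} = - 10 g$ ($n{\left(g \right)} = - 5 \left(g + g\right) = - 5 \cdot 2 g = - 10 g$)
$b = - \frac{169}{16}$ ($b = - \frac{507}{3 \cdot 16} = - \frac{507}{48} = \left(-507\right) \frac{1}{48} = - \frac{169}{16} \approx -10.563$)
$Z{\left(v \right)} = \frac{6}{v} + \frac{v}{6}$ ($Z{\left(v \right)} = v \frac{1}{6} + \frac{6}{v} = \frac{v}{6} + \frac{6}{v} = \frac{6}{v} + \frac{v}{6}$)
$Z{\left(n{\left(1 \right)} \right)} b = \left(\frac{6}{\left(-10\right) 1} + \frac{\left(-10\right) 1}{6}\right) \left(- \frac{169}{16}\right) = \left(\frac{6}{-10} + \frac{1}{6} \left(-10\right)\right) \left(- \frac{169}{16}\right) = \left(6 \left(- \frac{1}{10}\right) - \frac{5}{3}\right) \left(- \frac{169}{16}\right) = \left(- \frac{3}{5} - \frac{5}{3}\right) \left(- \frac{169}{16}\right) = \left(- \frac{34}{15}\right) \left(- \frac{169}{16}\right) = \frac{2873}{120}$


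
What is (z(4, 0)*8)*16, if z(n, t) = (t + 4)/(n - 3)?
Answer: 512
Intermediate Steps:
z(n, t) = (4 + t)/(-3 + n)
(z(4, 0)*8)*16 = (((4 + 0)/(-3 + 4))*8)*16 = ((4/1)*8)*16 = ((1*4)*8)*16 = (4*8)*16 = 32*16 = 512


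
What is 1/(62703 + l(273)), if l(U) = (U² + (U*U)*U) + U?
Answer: 1/20483922 ≈ 4.8819e-8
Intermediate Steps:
l(U) = U + U² + U³ (l(U) = (U² + U²*U) + U = (U² + U³) + U = U + U² + U³)
1/(62703 + l(273)) = 1/(62703 + 273*(1 + 273 + 273²)) = 1/(62703 + 273*(1 + 273 + 74529)) = 1/(62703 + 273*74803) = 1/(62703 + 20421219) = 1/20483922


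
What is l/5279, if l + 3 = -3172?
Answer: -3175/5279 ≈ -0.60144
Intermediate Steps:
l = -3175 (l = -3 - 3172 = -3175)
l/5279 = -3175/5279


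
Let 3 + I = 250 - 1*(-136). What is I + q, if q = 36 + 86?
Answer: 505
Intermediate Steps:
q = 122
I = 383 (I = -3 + (250 - 1*(-136)) = -3 + (250 + 136) = -3 + 386 = 383)
I + q = 383 + 122 = 505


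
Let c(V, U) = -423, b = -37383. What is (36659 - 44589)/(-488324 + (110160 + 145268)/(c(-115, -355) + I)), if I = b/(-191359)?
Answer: 160399067205/9889484945057 ≈ 0.016219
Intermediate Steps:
I = 37383/191359 (I = -37383/(-191359) = -37383*(-1/191359) = 37383/191359 ≈ 0.19536)
(36659 - 44589)/(-488324 + (110160 + 145268)/(c(-115, -355) + I)) = (36659 - 44589)/(-488324 + (110160 + 145268)/(-423 + 37383/191359)) = -7930/(-488324 + 255428/(-80907474/191359)) = -7930/(-488324 + 255428*(-191359/80907474)) = -7930/(-488324 - 24439223326/40453737) = -7930/(-19778969890114/40453737) = -7930*(-40453737/19778969890114) = 160399067205/9889484945057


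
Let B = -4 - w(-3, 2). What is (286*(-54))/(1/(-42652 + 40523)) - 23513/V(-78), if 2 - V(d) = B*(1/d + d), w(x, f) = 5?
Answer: 598520275366/18203 ≈ 3.2880e+7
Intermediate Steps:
B = -9 (B = -4 - 1*5 = -4 - 5 = -9)
V(d) = 2 + 9*d + 9/d (V(d) = 2 - (-9)*(1/d + d) = 2 - (-9)*(d + 1/d) = 2 - (-9*d - 9/d) = 2 + (9*d + 9/d) = 2 + 9*d + 9/d)
(286*(-54))/(1/(-42652 + 40523)) - 23513/V(-78) = (286*(-54))/(1/(-42652 + 40523)) - 23513/(2 + 9*(-78) + 9/(-78)) = -15444/(1/(-2129)) - 23513/(2 - 702 + 9*(-1/78)) = -15444/(-1/2129) - 23513/(2 - 702 - 3/26) = -15444*(-2129) - 23513/(-18203/26) = 32880276 - 23513*(-26/18203) = 32880276 + 611338/18203 = 598520275366/18203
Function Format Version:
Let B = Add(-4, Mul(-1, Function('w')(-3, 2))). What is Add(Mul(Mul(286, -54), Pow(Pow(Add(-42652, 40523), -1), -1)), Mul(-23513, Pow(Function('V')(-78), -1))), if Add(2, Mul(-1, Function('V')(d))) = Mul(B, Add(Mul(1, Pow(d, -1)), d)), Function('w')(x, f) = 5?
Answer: Rational(598520275366, 18203) ≈ 3.2880e+7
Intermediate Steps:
B = -9 (B = Add(-4, Mul(-1, 5)) = Add(-4, -5) = -9)
Function('V')(d) = Add(2, Mul(9, d), Mul(9, Pow(d, -1))) (Function('V')(d) = Add(2, Mul(-1, Mul(-9, Add(Mul(1, Pow(d, -1)), d)))) = Add(2, Mul(-1, Mul(-9, Add(Pow(d, -1), d)))) = Add(2, Mul(-1, Mul(-9, Add(d, Pow(d, -1))))) = Add(2, Mul(-1, Add(Mul(-9, d), Mul(-9, Pow(d, -1))))) = Add(2, Add(Mul(9, d), Mul(9, Pow(d, -1)))) = Add(2, Mul(9, d), Mul(9, Pow(d, -1))))
Add(Mul(Mul(286, -54), Pow(Pow(Add(-42652, 40523), -1), -1)), Mul(-23513, Pow(Function('V')(-78), -1))) = Add(Mul(Mul(286, -54), Pow(Pow(Add(-42652, 40523), -1), -1)), Mul(-23513, Pow(Add(2, Mul(9, -78), Mul(9, Pow(-78, -1))), -1))) = Add(Mul(-15444, Pow(Pow(-2129, -1), -1)), Mul(-23513, Pow(Add(2, -702, Mul(9, Rational(-1, 78))), -1))) = Add(Mul(-15444, Pow(Rational(-1, 2129), -1)), Mul(-23513, Pow(Add(2, -702, Rational(-3, 26)), -1))) = Add(Mul(-15444, -2129), Mul(-23513, Pow(Rational(-18203, 26), -1))) = Add(32880276, Mul(-23513, Rational(-26, 18203))) = Add(32880276, Rational(611338, 18203)) = Rational(598520275366, 18203)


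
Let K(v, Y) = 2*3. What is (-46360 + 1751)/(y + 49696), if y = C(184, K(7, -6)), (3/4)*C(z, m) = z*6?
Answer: -44609/51168 ≈ -0.87181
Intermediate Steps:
K(v, Y) = 6
C(z, m) = 8*z (C(z, m) = 4*(z*6)/3 = 4*(6*z)/3 = 8*z)
y = 1472 (y = 8*184 = 1472)
(-46360 + 1751)/(y + 49696) = (-46360 + 1751)/(1472 + 49696) = -44609/51168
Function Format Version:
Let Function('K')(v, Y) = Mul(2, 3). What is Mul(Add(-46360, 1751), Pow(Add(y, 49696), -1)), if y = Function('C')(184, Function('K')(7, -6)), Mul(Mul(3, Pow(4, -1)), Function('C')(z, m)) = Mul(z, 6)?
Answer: Rational(-44609, 51168) ≈ -0.87181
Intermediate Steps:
Function('K')(v, Y) = 6
Function('C')(z, m) = Mul(8, z) (Function('C')(z, m) = Mul(Rational(4, 3), Mul(z, 6)) = Mul(Rational(4, 3), Mul(6, z)) = Mul(8, z))
y = 1472 (y = Mul(8, 184) = 1472)
Mul(Add(-46360, 1751), Pow(Add(y, 49696), -1)) = Mul(Add(-46360, 1751), Pow(Add(1472, 49696), -1)) = Mul(-44609, Pow(51168, -1)) = Mul(-44609, Rational(1, 51168)) = Rational(-44609, 51168)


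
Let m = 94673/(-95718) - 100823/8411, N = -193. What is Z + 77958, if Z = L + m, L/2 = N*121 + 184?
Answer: 25446312308243/805084098 ≈ 31607.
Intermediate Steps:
m = -10446870517/805084098 (m = 94673*(-1/95718) - 100823*1/8411 = -94673/95718 - 100823/8411 = -10446870517/805084098 ≈ -12.976)
L = -46338 (L = 2*(-193*121 + 184) = 2*(-23353 + 184) = 2*(-23169) = -46338)
Z = -37316433803641/805084098 (Z = -46338 - 10446870517/805084098 = -37316433803641/805084098 ≈ -46351.)
Z + 77958 = -37316433803641/805084098 + 77958 = 25446312308243/805084098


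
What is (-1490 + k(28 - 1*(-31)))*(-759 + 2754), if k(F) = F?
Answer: -2854845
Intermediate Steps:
(-1490 + k(28 - 1*(-31)))*(-759 + 2754) = (-1490 + (28 - 1*(-31)))*(-759 + 2754) = (-1490 + (28 + 31))*1995 = (-1490 + 59)*1995 = -1431*1995 = -2854845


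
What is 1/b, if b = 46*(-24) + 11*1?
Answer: -1/1093 ≈ -0.00091491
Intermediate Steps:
b = -1093 (b = -1104 + 11 = -1093)
1/b = 1/(-1093) = -1/1093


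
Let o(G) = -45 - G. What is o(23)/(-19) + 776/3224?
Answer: 29247/7657 ≈ 3.8196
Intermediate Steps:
o(23)/(-19) + 776/3224 = (-45 - 1*23)/(-19) + 776/3224 = (-45 - 23)*(-1/19) + 776*(1/3224) = -68*(-1/19) + 97/403 = 68/19 + 97/403 = 29247/7657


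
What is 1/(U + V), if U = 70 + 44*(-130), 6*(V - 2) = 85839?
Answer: 2/17317 ≈ 0.00011549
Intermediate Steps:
V = 28617/2 (V = 2 + (⅙)*85839 = 2 + 28613/2 = 28617/2 ≈ 14309.)
U = -5650 (U = 70 - 5720 = -5650)
1/(U + V) = 1/(-5650 + 28617/2) = 1/(17317/2) = 2/17317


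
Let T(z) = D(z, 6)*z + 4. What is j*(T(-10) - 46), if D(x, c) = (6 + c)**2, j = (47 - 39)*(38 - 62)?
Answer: 284544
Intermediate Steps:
j = -192 (j = 8*(-24) = -192)
T(z) = 4 + 144*z (T(z) = (6 + 6)**2*z + 4 = 12**2*z + 4 = 144*z + 4 = 4 + 144*z)
j*(T(-10) - 46) = -192*((4 + 144*(-10)) - 46) = -192*((4 - 1440) - 46) = -192*(-1436 - 46) = -192*(-1482) = 284544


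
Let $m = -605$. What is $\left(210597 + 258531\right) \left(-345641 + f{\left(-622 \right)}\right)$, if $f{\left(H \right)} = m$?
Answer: $-162433693488$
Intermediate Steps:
$f{\left(H \right)} = -605$
$\left(210597 + 258531\right) \left(-345641 + f{\left(-622 \right)}\right) = \left(210597 + 258531\right) \left(-345641 - 605\right) = 469128 \left(-346246\right) = -162433693488$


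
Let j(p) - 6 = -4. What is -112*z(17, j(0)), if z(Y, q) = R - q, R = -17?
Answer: 2128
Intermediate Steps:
j(p) = 2 (j(p) = 6 - 4 = 2)
z(Y, q) = -17 - q
-112*z(17, j(0)) = -112*(-17 - 1*2) = -112*(-17 - 2) = -112*(-19) = 2128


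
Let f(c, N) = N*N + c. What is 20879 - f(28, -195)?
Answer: -17174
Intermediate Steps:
f(c, N) = c + N² (f(c, N) = N² + c = c + N²)
20879 - f(28, -195) = 20879 - (28 + (-195)²) = 20879 - (28 + 38025) = 20879 - 1*38053 = 20879 - 38053 = -17174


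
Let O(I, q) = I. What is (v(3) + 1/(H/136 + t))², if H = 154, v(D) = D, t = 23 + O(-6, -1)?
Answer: 14190289/1520289 ≈ 9.3339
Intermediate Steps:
t = 17 (t = 23 - 6 = 17)
(v(3) + 1/(H/136 + t))² = (3 + 1/(154/136 + 17))² = (3 + 1/(154*(1/136) + 17))² = (3 + 1/(77/68 + 17))² = (3 + 1/(1233/68))² = (3 + 68/1233)² = (3767/1233)² = 14190289/1520289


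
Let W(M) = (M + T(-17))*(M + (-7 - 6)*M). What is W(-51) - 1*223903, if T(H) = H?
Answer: -265519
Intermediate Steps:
W(M) = -12*M*(-17 + M) (W(M) = (M - 17)*(M + (-7 - 6)*M) = (-17 + M)*(M - 13*M) = (-17 + M)*(-12*M) = -12*M*(-17 + M))
W(-51) - 1*223903 = 12*(-51)*(17 - 1*(-51)) - 1*223903 = 12*(-51)*(17 + 51) - 223903 = 12*(-51)*68 - 223903 = -41616 - 223903 = -265519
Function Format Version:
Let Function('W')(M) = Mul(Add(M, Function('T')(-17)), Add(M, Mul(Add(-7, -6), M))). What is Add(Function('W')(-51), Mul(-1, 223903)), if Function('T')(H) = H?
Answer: -265519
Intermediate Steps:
Function('W')(M) = Mul(-12, M, Add(-17, M)) (Function('W')(M) = Mul(Add(M, -17), Add(M, Mul(Add(-7, -6), M))) = Mul(Add(-17, M), Add(M, Mul(-13, M))) = Mul(Add(-17, M), Mul(-12, M)) = Mul(-12, M, Add(-17, M)))
Add(Function('W')(-51), Mul(-1, 223903)) = Add(Mul(12, -51, Add(17, Mul(-1, -51))), Mul(-1, 223903)) = Add(Mul(12, -51, Add(17, 51)), -223903) = Add(Mul(12, -51, 68), -223903) = Add(-41616, -223903) = -265519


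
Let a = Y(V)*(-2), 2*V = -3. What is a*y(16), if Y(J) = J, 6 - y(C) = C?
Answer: -30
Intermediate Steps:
V = -3/2 (V = (½)*(-3) = -3/2 ≈ -1.5000)
y(C) = 6 - C
a = 3 (a = -3/2*(-2) = 3)
a*y(16) = 3*(6 - 1*16) = 3*(6 - 16) = 3*(-10) = -30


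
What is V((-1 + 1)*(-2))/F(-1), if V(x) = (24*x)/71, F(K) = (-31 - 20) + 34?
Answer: 0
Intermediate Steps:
F(K) = -17 (F(K) = -51 + 34 = -17)
V(x) = 24*x/71 (V(x) = (24*x)*(1/71) = 24*x/71)
V((-1 + 1)*(-2))/F(-1) = (24*((-1 + 1)*(-2))/71)/(-17) = (24*(0*(-2))/71)*(-1/17) = ((24/71)*0)*(-1/17) = 0*(-1/17) = 0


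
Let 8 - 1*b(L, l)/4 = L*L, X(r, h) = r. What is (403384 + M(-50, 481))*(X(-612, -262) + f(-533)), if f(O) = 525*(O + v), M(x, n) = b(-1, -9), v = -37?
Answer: -120967929144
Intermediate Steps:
b(L, l) = 32 - 4*L² (b(L, l) = 32 - 4*L*L = 32 - 4*L²)
M(x, n) = 28 (M(x, n) = 32 - 4*(-1)² = 32 - 4*1 = 32 - 4 = 28)
f(O) = -19425 + 525*O (f(O) = 525*(O - 37) = 525*(-37 + O) = -19425 + 525*O)
(403384 + M(-50, 481))*(X(-612, -262) + f(-533)) = (403384 + 28)*(-612 + (-19425 + 525*(-533))) = 403412*(-612 + (-19425 - 279825)) = 403412*(-612 - 299250) = 403412*(-299862) = -120967929144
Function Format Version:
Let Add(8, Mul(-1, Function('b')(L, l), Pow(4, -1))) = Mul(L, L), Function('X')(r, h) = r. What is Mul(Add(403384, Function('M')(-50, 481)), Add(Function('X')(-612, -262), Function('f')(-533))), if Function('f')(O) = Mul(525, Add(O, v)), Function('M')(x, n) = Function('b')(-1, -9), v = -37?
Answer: -120967929144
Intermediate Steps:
Function('b')(L, l) = Add(32, Mul(-4, Pow(L, 2))) (Function('b')(L, l) = Add(32, Mul(-4, Mul(L, L))) = Add(32, Mul(-4, Pow(L, 2))))
Function('M')(x, n) = 28 (Function('M')(x, n) = Add(32, Mul(-4, Pow(-1, 2))) = Add(32, Mul(-4, 1)) = Add(32, -4) = 28)
Function('f')(O) = Add(-19425, Mul(525, O)) (Function('f')(O) = Mul(525, Add(O, -37)) = Mul(525, Add(-37, O)) = Add(-19425, Mul(525, O)))
Mul(Add(403384, Function('M')(-50, 481)), Add(Function('X')(-612, -262), Function('f')(-533))) = Mul(Add(403384, 28), Add(-612, Add(-19425, Mul(525, -533)))) = Mul(403412, Add(-612, Add(-19425, -279825))) = Mul(403412, Add(-612, -299250)) = Mul(403412, -299862) = -120967929144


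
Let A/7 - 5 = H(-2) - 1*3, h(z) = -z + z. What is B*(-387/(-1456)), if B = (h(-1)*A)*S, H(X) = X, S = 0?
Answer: 0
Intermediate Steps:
h(z) = 0
A = 0 (A = 35 + 7*(-2 - 1*3) = 35 + 7*(-2 - 3) = 35 + 7*(-5) = 35 - 35 = 0)
B = 0 (B = (0*0)*0 = 0*0 = 0)
B*(-387/(-1456)) = 0*(-387/(-1456)) = 0*(-387*(-1/1456)) = 0*(387/1456) = 0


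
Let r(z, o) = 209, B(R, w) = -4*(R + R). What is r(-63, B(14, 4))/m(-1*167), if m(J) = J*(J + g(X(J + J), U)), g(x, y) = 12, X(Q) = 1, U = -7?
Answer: 209/25885 ≈ 0.0080742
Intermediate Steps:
B(R, w) = -8*R
m(J) = J*(12 + J) (m(J) = J*(J + 12) = J*(12 + J))
r(-63, B(14, 4))/m(-1*167) = 209/(((-1*167)*(12 - 1*167))) = 209/((-167*(12 - 167))) = 209/((-167*(-155))) = 209/25885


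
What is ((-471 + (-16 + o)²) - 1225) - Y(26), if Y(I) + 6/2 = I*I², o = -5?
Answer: -18828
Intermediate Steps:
Y(I) = -3 + I³ (Y(I) = -3 + I*I² = -3 + I³)
((-471 + (-16 + o)²) - 1225) - Y(26) = ((-471 + (-16 - 5)²) - 1225) - (-3 + 26³) = ((-471 + (-21)²) - 1225) - (-3 + 17576) = ((-471 + 441) - 1225) - 1*17573 = (-30 - 1225) - 17573 = -1255 - 17573 = -18828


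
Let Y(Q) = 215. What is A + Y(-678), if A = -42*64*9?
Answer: -23977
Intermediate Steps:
A = -24192 (A = -2688*9 = -24192)
A + Y(-678) = -24192 + 215 = -23977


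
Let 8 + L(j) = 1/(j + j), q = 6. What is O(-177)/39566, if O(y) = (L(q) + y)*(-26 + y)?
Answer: 450457/474792 ≈ 0.94875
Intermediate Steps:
L(j) = -8 + 1/(2*j) (L(j) = -8 + 1/(j + j) = -8 + 1/(2*j))
O(y) = (-26 + y)*(-95/12 + y) (O(y) = ((-8 + (½)/6) + y)*(-26 + y) = ((-8 + (½)*(⅙)) + y)*(-26 + y) = ((-8 + 1/12) + y)*(-26 + y) = (-95/12 + y)*(-26 + y) = (-26 + y)*(-95/12 + y))
O(-177)/39566 = (1235/6 + (-177)² - 407/12*(-177))/39566 = (1235/6 + 31329 + 24013/4)*(1/39566) = (450457/12)*(1/39566) = 450457/474792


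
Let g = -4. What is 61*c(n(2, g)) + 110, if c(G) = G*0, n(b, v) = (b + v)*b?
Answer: 110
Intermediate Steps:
n(b, v) = b*(b + v)
c(G) = 0
61*c(n(2, g)) + 110 = 61*0 + 110 = 0 + 110 = 110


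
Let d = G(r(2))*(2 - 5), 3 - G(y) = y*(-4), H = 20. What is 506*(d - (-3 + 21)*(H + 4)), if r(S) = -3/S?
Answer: -214038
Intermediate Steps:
G(y) = 3 + 4*y (G(y) = 3 - y*(-4) = 3 - (-4)*y = 3 + 4*y)
d = 9 (d = (3 + 4*(-3/2))*(2 - 5) = (3 + 4*(-3*½))*(-3) = (3 + 4*(-3/2))*(-3) = (3 - 6)*(-3) = -3*(-3) = 9)
506*(d - (-3 + 21)*(H + 4)) = 506*(9 - (-3 + 21)*(20 + 4)) = 506*(9 - 18*24) = 506*(9 - 1*432) = 506*(9 - 432) = 506*(-423) = -214038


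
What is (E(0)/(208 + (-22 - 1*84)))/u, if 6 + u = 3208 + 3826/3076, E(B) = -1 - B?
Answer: -769/251256039 ≈ -3.0606e-6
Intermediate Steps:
u = 4926589/1538 (u = -6 + (3208 + 3826/3076) = -6 + (3208 + 3826*(1/3076)) = -6 + (3208 + 1913/1538) = -6 + 4935817/1538 = 4926589/1538 ≈ 3203.2)
(E(0)/(208 + (-22 - 1*84)))/u = ((-1 - 1*0)/(208 + (-22 - 1*84)))/(4926589/1538) = ((-1 + 0)/(208 + (-22 - 84)))*(1538/4926589) = (-1/(208 - 106))*(1538/4926589) = (-1/102)*(1538/4926589) = ((1/102)*(-1))*(1538/4926589) = -1/102*1538/4926589 = -769/251256039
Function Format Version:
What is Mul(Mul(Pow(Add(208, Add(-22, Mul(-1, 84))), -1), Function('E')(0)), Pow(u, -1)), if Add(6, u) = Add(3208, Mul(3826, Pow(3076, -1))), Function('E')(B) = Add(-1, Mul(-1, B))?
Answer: Rational(-769, 251256039) ≈ -3.0606e-6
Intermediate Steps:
u = Rational(4926589, 1538) (u = Add(-6, Add(3208, Mul(3826, Pow(3076, -1)))) = Add(-6, Add(3208, Mul(3826, Rational(1, 3076)))) = Add(-6, Add(3208, Rational(1913, 1538))) = Add(-6, Rational(4935817, 1538)) = Rational(4926589, 1538) ≈ 3203.2)
Mul(Mul(Pow(Add(208, Add(-22, Mul(-1, 84))), -1), Function('E')(0)), Pow(u, -1)) = Mul(Mul(Pow(Add(208, Add(-22, Mul(-1, 84))), -1), Add(-1, Mul(-1, 0))), Pow(Rational(4926589, 1538), -1)) = Mul(Mul(Pow(Add(208, Add(-22, -84)), -1), Add(-1, 0)), Rational(1538, 4926589)) = Mul(Mul(Pow(Add(208, -106), -1), -1), Rational(1538, 4926589)) = Mul(Mul(Pow(102, -1), -1), Rational(1538, 4926589)) = Mul(Mul(Rational(1, 102), -1), Rational(1538, 4926589)) = Mul(Rational(-1, 102), Rational(1538, 4926589)) = Rational(-769, 251256039)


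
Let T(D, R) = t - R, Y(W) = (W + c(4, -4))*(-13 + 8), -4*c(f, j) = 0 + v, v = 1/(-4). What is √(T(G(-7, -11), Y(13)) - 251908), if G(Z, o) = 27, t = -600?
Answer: 93*I*√467/4 ≈ 502.44*I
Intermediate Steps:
v = -¼ ≈ -0.25000
c(f, j) = 1/16 (c(f, j) = -(0 - ¼)/4 = -¼*(-¼) = 1/16)
Y(W) = -5/16 - 5*W (Y(W) = (W + 1/16)*(-13 + 8) = (1/16 + W)*(-5) = -5/16 - 5*W)
T(D, R) = -600 - R
√(T(G(-7, -11), Y(13)) - 251908) = √((-600 - (-5/16 - 5*13)) - 251908) = √((-600 - (-5/16 - 65)) - 251908) = √((-600 - 1*(-1045/16)) - 251908) = √((-600 + 1045/16) - 251908) = √(-8555/16 - 251908) = √(-4039083/16) = 93*I*√467/4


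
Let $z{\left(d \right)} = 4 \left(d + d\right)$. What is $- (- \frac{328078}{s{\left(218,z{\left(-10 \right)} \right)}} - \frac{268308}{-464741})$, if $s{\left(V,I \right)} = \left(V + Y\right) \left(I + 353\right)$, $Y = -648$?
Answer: $- \frac{91983986959}{27277972995} \approx -3.3721$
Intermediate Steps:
$z{\left(d \right)} = 8 d$ ($z{\left(d \right)} = 4 \cdot 2 d = 8 d$)
$s{\left(V,I \right)} = \left(-648 + V\right) \left(353 + I\right)$ ($s{\left(V,I \right)} = \left(V - 648\right) \left(I + 353\right) = \left(-648 + V\right) \left(353 + I\right)$)
$- (- \frac{328078}{s{\left(218,z{\left(-10 \right)} \right)}} - \frac{268308}{-464741}) = - (- \frac{328078}{-228744 - 648 \cdot 8 \left(-10\right) + 353 \cdot 218 + 8 \left(-10\right) 218} - \frac{268308}{-464741}) = - (- \frac{328078}{-228744 - -51840 + 76954 - 17440} - - \frac{268308}{464741}) = - (- \frac{328078}{-228744 + 51840 + 76954 - 17440} + \frac{268308}{464741}) = - (- \frac{328078}{-117390} + \frac{268308}{464741}) = - (\left(-328078\right) \left(- \frac{1}{117390}\right) + \frac{268308}{464741}) = - (\frac{164039}{58695} + \frac{268308}{464741}) = \left(-1\right) \frac{91983986959}{27277972995} = - \frac{91983986959}{27277972995}$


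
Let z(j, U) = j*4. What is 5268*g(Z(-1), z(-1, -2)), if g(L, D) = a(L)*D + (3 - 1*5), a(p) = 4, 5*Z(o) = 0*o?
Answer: -94824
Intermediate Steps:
Z(o) = 0 (Z(o) = (0*o)/5 = (⅕)*0 = 0)
z(j, U) = 4*j
g(L, D) = -2 + 4*D (g(L, D) = 4*D + (3 - 1*5) = 4*D + (3 - 5) = 4*D - 2 = -2 + 4*D)
5268*g(Z(-1), z(-1, -2)) = 5268*(-2 + 4*(4*(-1))) = 5268*(-2 + 4*(-4)) = 5268*(-2 - 16) = 5268*(-18) = -94824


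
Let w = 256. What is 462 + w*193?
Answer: 49870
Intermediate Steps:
462 + w*193 = 462 + 256*193 = 462 + 49408 = 49870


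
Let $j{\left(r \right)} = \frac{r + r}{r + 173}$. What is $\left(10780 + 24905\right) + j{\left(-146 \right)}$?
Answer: $\frac{963203}{27} \approx 35674.0$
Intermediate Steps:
$j{\left(r \right)} = \frac{2 r}{173 + r}$
$\left(10780 + 24905\right) + j{\left(-146 \right)} = \left(10780 + 24905\right) + 2 \left(-146\right) \frac{1}{173 - 146} = 35685 + 2 \left(-146\right) \frac{1}{27} = 35685 - \frac{292}{27} = \frac{963203}{27}$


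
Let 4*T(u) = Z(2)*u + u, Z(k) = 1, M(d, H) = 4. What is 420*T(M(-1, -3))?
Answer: 840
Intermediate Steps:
T(u) = u/2 (T(u) = (1*u + u)/4 = (u + u)/4 = (2*u)/4 = u/2)
420*T(M(-1, -3)) = 420*((1/2)*4) = 420*2 = 840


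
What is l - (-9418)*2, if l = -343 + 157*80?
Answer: 31053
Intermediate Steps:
l = 12217 (l = -343 + 12560 = 12217)
l - (-9418)*2 = 12217 - (-9418)*2 = 12217 - 277*(-68) = 12217 + 18836 = 31053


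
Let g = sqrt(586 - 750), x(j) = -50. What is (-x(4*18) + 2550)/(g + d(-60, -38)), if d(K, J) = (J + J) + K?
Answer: -17680/933 - 260*I*sqrt(41)/933 ≈ -18.95 - 1.7844*I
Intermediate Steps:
d(K, J) = K + 2*J (d(K, J) = 2*J + K = K + 2*J)
g = 2*I*sqrt(41) (g = sqrt(-164) = 2*I*sqrt(41) ≈ 12.806*I)
(-x(4*18) + 2550)/(g + d(-60, -38)) = (-1*(-50) + 2550)/(2*I*sqrt(41) + (-60 + 2*(-38))) = (50 + 2550)/(2*I*sqrt(41) + (-60 - 76)) = 2600/(2*I*sqrt(41) - 136) = 2600/(-136 + 2*I*sqrt(41))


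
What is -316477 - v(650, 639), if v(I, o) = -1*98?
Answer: -316379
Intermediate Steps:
v(I, o) = -98
-316477 - v(650, 639) = -316477 - 1*(-98) = -316477 + 98 = -316379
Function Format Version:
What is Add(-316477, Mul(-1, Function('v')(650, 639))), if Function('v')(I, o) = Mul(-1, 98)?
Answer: -316379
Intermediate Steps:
Function('v')(I, o) = -98
Add(-316477, Mul(-1, Function('v')(650, 639))) = Add(-316477, Mul(-1, -98)) = Add(-316477, 98) = -316379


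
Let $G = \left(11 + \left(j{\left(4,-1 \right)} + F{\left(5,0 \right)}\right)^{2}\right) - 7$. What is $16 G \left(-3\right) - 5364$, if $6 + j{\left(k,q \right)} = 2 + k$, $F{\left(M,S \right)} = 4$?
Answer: $-6324$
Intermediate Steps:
$j{\left(k,q \right)} = -4 + k$ ($j{\left(k,q \right)} = -6 + \left(2 + k\right) = -4 + k$)
$G = 20$ ($G = \left(11 + \left(\left(-4 + 4\right) + 4\right)^{2}\right) - 7 = \left(11 + \left(0 + 4\right)^{2}\right) - 7 = \left(11 + 4^{2}\right) - 7 = \left(11 + 16\right) - 7 = 27 - 7 = 20$)
$16 G \left(-3\right) - 5364 = 16 \cdot 20 \left(-3\right) - 5364 = 320 \left(-3\right) - 5364 = -960 - 5364 = -6324$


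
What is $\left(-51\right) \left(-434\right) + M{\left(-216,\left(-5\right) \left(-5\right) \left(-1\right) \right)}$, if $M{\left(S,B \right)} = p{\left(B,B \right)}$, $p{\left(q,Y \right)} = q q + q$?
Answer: $22734$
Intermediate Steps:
$p{\left(q,Y \right)} = q + q^{2}$ ($p{\left(q,Y \right)} = q^{2} + q = q + q^{2}$)
$M{\left(S,B \right)} = B \left(1 + B\right)$
$\left(-51\right) \left(-434\right) + M{\left(-216,\left(-5\right) \left(-5\right) \left(-1\right) \right)} = \left(-51\right) \left(-434\right) + \left(-5\right) \left(-5\right) \left(-1\right) \left(1 + \left(-5\right) \left(-5\right) \left(-1\right)\right) = 22134 + 25 \left(-1\right) \left(1 + 25 \left(-1\right)\right) = 22134 - 25 \left(1 - 25\right) = 22134 - -600 = 22134 + 600 = 22734$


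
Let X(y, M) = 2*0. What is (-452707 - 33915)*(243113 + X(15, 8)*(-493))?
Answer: -118304134286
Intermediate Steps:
X(y, M) = 0
(-452707 - 33915)*(243113 + X(15, 8)*(-493)) = (-452707 - 33915)*(243113 + 0*(-493)) = -486622*(243113 + 0) = -486622*243113 = -118304134286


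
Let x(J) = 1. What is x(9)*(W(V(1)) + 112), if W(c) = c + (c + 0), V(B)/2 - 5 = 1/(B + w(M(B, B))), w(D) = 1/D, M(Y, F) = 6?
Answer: 948/7 ≈ 135.43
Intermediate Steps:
w(D) = 1/D
V(B) = 10 + 2/(1/6 + B) (V(B) = 10 + 2/(B + 1/6) = 10 + 2/(1/6 + B))
W(c) = 2*c (W(c) = c + c = 2*c)
x(9)*(W(V(1)) + 112) = 1*(2*(2*(11 + 30*1)/(1 + 6*1)) + 112) = 1*(2*(2*(11 + 30)/(1 + 6)) + 112) = 1*(2*(2*41/7) + 112) = 1*(2*(2*(1/7)*41) + 112) = 1*(2*(82/7) + 112) = 1*(164/7 + 112) = 1*(948/7) = 948/7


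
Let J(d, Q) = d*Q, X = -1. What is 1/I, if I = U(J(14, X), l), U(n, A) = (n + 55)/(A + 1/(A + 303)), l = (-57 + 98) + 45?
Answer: 33455/15949 ≈ 2.0976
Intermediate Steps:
J(d, Q) = Q*d
l = 86 (l = 41 + 45 = 86)
U(n, A) = (55 + n)/(A + 1/(303 + A))
I = 15949/33455 (I = (16665 + 55*86 + 303*(-1*14) + 86*(-1*14))/(1 + 86² + 303*86) = (16665 + 4730 + 303*(-14) + 86*(-14))/(1 + 7396 + 26058) = (16665 + 4730 - 4242 - 1204)/33455 = (1/33455)*15949 = 15949/33455 ≈ 0.47673)
1/I = 1/(15949/33455) = 33455/15949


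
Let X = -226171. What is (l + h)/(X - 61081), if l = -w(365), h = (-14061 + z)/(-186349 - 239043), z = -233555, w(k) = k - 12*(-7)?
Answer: 11922087/7637168924 ≈ 0.0015611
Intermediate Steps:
w(k) = 84 + k (w(k) = k + 84 = 84 + k)
h = 15476/26587 (h = (-14061 - 233555)/(-186349 - 239043) = -247616/(-425392) = -247616*(-1/425392) = 15476/26587 ≈ 0.58209)
l = -449 (l = -(84 + 365) = -1*449 = -449)
(l + h)/(X - 61081) = (-449 + 15476/26587)/(-226171 - 61081) = -11922087/26587/(-287252) = -11922087/26587*(-1/287252) = 11922087/7637168924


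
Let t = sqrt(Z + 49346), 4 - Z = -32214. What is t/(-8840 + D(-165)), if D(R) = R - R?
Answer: -sqrt(20391)/4420 ≈ -0.032307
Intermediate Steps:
Z = 32218 (Z = 4 - 1*(-32214) = 4 + 32214 = 32218)
D(R) = 0
t = 2*sqrt(20391) (t = sqrt(32218 + 49346) = sqrt(81564) = 2*sqrt(20391) ≈ 285.59)
t/(-8840 + D(-165)) = (2*sqrt(20391))/(-8840 + 0) = (2*sqrt(20391))/(-8840) = (2*sqrt(20391))*(-1/8840) = -sqrt(20391)/4420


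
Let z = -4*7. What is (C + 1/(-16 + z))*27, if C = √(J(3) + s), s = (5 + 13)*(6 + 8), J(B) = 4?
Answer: 18981/44 ≈ 431.39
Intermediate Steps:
z = -28
s = 252 (s = 18*14 = 252)
C = 16 (C = √(4 + 252) = √256 = 16)
(C + 1/(-16 + z))*27 = (16 + 1/(-16 - 28))*27 = (16 + 1/(-44))*27 = (16 - 1/44)*27 = (703/44)*27 = 18981/44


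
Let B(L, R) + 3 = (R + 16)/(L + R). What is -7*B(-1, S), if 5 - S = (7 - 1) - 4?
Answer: -91/2 ≈ -45.500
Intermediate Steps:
S = 3 (S = 5 - ((7 - 1) - 4) = 5 - (6 - 4) = 5 - 1*2 = 5 - 2 = 3)
B(L, R) = -3 + (16 + R)/(L + R) (B(L, R) = -3 + (R + 16)/(L + R) = -3 + (16 + R)/(L + R))
-7*B(-1, S) = -7*(16 - 3*(-1) - 2*3)/(-1 + 3) = -7*(16 + 3 - 6)/2 = -7*13/2 = -91/2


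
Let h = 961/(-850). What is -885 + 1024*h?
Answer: -868157/425 ≈ -2042.7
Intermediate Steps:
h = -961/850 (h = 961*(-1/850) = -961/850 ≈ -1.1306)
-885 + 1024*h = -885 + 1024*(-961/850) = -885 - 492032/425 = -868157/425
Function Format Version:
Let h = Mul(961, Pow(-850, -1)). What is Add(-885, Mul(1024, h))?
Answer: Rational(-868157, 425) ≈ -2042.7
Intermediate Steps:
h = Rational(-961, 850) (h = Mul(961, Rational(-1, 850)) = Rational(-961, 850) ≈ -1.1306)
Add(-885, Mul(1024, h)) = Add(-885, Mul(1024, Rational(-961, 850))) = Add(-885, Rational(-492032, 425)) = Rational(-868157, 425)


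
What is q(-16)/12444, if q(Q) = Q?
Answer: -4/3111 ≈ -0.0012858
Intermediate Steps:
q(-16)/12444 = -16/12444 = (1/12444)*(-16) = -4/3111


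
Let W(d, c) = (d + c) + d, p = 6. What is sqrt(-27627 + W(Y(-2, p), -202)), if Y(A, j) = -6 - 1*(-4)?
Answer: I*sqrt(27833) ≈ 166.83*I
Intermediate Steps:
Y(A, j) = -2 (Y(A, j) = -6 + 4 = -2)
W(d, c) = c + 2*d (W(d, c) = (c + d) + d = c + 2*d)
sqrt(-27627 + W(Y(-2, p), -202)) = sqrt(-27627 + (-202 + 2*(-2))) = sqrt(-27627 + (-202 - 4)) = sqrt(-27627 - 206) = sqrt(-27833) = I*sqrt(27833)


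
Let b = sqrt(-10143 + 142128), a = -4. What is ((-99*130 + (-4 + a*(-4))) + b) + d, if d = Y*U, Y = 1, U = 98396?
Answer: 85538 + 3*sqrt(14665) ≈ 85901.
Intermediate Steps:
b = 3*sqrt(14665) (b = sqrt(131985) = 3*sqrt(14665) ≈ 363.30)
d = 98396 (d = 1*98396 = 98396)
((-99*130 + (-4 + a*(-4))) + b) + d = ((-99*130 + (-4 - 4*(-4))) + 3*sqrt(14665)) + 98396 = ((-12870 + (-4 + 16)) + 3*sqrt(14665)) + 98396 = ((-12870 + 12) + 3*sqrt(14665)) + 98396 = (-12858 + 3*sqrt(14665)) + 98396 = 85538 + 3*sqrt(14665)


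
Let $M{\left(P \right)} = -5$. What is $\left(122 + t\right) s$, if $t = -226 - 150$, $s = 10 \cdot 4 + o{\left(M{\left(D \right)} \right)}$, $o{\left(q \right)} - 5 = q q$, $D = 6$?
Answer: $-17780$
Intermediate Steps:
$o{\left(q \right)} = 5 + q^{2}$ ($o{\left(q \right)} = 5 + q q = 5 + q^{2}$)
$s = 70$ ($s = 10 \cdot 4 + \left(5 + \left(-5\right)^{2}\right) = 40 + \left(5 + 25\right) = 40 + 30 = 70$)
$t = -376$
$\left(122 + t\right) s = \left(122 - 376\right) 70 = \left(-254\right) 70 = -17780$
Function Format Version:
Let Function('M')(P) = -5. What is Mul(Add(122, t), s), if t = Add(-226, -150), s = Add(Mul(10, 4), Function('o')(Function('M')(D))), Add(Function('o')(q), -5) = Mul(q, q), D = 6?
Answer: -17780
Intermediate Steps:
Function('o')(q) = Add(5, Pow(q, 2)) (Function('o')(q) = Add(5, Mul(q, q)) = Add(5, Pow(q, 2)))
s = 70 (s = Add(Mul(10, 4), Add(5, Pow(-5, 2))) = Add(40, Add(5, 25)) = Add(40, 30) = 70)
t = -376
Mul(Add(122, t), s) = Mul(Add(122, -376), 70) = Mul(-254, 70) = -17780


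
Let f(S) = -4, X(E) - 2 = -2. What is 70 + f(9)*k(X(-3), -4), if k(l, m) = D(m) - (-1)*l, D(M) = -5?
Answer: 90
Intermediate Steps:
X(E) = 0 (X(E) = 2 - 2 = 0)
k(l, m) = -5 + l (k(l, m) = -5 - (-1)*l = -5 + l)
70 + f(9)*k(X(-3), -4) = 70 - 4*(-5 + 0) = 70 - 4*(-5) = 70 + 20 = 90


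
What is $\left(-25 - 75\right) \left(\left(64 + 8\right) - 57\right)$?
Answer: $-1500$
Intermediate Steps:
$\left(-25 - 75\right) \left(\left(64 + 8\right) - 57\right) = \left(-25 - 75\right) \left(72 - 57\right) = \left(-100\right) 15 = -1500$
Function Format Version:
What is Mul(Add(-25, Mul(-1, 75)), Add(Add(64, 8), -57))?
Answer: -1500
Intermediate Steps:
Mul(Add(-25, Mul(-1, 75)), Add(Add(64, 8), -57)) = Mul(Add(-25, -75), Add(72, -57)) = Mul(-100, 15) = -1500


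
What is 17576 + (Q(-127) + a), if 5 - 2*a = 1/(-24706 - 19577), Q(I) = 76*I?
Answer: 351009200/44283 ≈ 7926.5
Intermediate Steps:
a = 110708/44283 (a = 5/2 - 1/(2*(-24706 - 19577)) = 5/2 - ½/(-44283) = 5/2 - ½*(-1/44283) = 5/2 + 1/88566 = 110708/44283 ≈ 2.5000)
17576 + (Q(-127) + a) = 17576 + (76*(-127) + 110708/44283) = 17576 + (-9652 + 110708/44283) = 17576 - 427308808/44283 = 351009200/44283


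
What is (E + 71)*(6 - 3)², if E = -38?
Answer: 297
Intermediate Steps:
(E + 71)*(6 - 3)² = (-38 + 71)*(6 - 3)² = 33*3² = 33*9 = 297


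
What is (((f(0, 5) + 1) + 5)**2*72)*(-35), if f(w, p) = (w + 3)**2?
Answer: -567000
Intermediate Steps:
f(w, p) = (3 + w)**2
(((f(0, 5) + 1) + 5)**2*72)*(-35) = ((((3 + 0)**2 + 1) + 5)**2*72)*(-35) = (((3**2 + 1) + 5)**2*72)*(-35) = (((9 + 1) + 5)**2*72)*(-35) = ((10 + 5)**2*72)*(-35) = (15**2*72)*(-35) = (225*72)*(-35) = 16200*(-35) = -567000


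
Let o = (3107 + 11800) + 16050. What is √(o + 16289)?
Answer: √47246 ≈ 217.36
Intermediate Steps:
o = 30957 (o = 14907 + 16050 = 30957)
√(o + 16289) = √(30957 + 16289) = √47246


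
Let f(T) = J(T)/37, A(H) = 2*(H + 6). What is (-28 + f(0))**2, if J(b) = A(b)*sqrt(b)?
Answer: 784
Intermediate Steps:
A(H) = 12 + 2*H (A(H) = 2*(6 + H) = 12 + 2*H)
J(b) = sqrt(b)*(12 + 2*b) (J(b) = (12 + 2*b)*sqrt(b) = sqrt(b)*(12 + 2*b))
f(T) = 2*sqrt(T)*(6 + T)/37 (f(T) = (2*sqrt(T)*(6 + T))/37 = (2*sqrt(T)*(6 + T))*(1/37) = 2*sqrt(T)*(6 + T)/37)
(-28 + f(0))**2 = (-28 + 2*sqrt(0)*(6 + 0)/37)**2 = (-28 + (2/37)*0*6)**2 = (-28 + 0)**2 = (-28)**2 = 784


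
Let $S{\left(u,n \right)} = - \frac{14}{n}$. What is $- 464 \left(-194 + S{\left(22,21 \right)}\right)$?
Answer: $\frac{270976}{3} \approx 90325.0$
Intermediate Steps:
$- 464 \left(-194 + S{\left(22,21 \right)}\right) = - 464 \left(-194 - \frac{14}{21}\right) = - 464 \left(-194 - \frac{2}{3}\right) = \left(-464\right) \left(- \frac{584}{3}\right) = \frac{270976}{3}$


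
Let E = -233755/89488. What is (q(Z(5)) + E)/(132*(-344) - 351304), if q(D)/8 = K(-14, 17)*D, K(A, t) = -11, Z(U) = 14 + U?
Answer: 149857691/35500963456 ≈ 0.0042212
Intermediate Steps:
E = -233755/89488 (E = -233755*1/89488 = -233755/89488 ≈ -2.6121)
q(D) = -88*D (q(D) = 8*(-11*D) = -88*D)
(q(Z(5)) + E)/(132*(-344) - 351304) = (-88*(14 + 5) - 233755/89488)/(132*(-344) - 351304) = (-88*19 - 233755/89488)/(-45408 - 351304) = (-1672 - 233755/89488)/(-396712) = -149857691/89488*(-1/396712) = 149857691/35500963456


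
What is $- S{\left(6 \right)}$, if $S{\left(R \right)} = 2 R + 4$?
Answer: $-16$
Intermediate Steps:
$S{\left(R \right)} = 4 + 2 R$
$- S{\left(6 \right)} = - (4 + 2 \cdot 6) = - (4 + 12) = \left(-1\right) 16 = -16$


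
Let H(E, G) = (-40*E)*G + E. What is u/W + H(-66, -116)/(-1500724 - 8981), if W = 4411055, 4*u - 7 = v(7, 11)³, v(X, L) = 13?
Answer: 30043654673/147986484195 ≈ 0.20302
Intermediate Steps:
H(E, G) = E - 40*E*G (H(E, G) = -40*E*G + E = E - 40*E*G)
u = 551 (u = 7/4 + (¼)*13³ = 7/4 + (¼)*2197 = 7/4 + 2197/4 = 551)
u/W + H(-66, -116)/(-1500724 - 8981) = 551/4411055 + (-66*(1 - 40*(-116)))/(-1500724 - 8981) = 551*(1/4411055) - 66*(1 + 4640)/(-1509705) = 551/4411055 - 66*4641*(-1/1509705) = 551/4411055 - 306306*(-1/1509705) = 551/4411055 + 34034/167745 = 30043654673/147986484195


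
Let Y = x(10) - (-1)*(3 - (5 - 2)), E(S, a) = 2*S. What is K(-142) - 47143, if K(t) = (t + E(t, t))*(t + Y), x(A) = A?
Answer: 9089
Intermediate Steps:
Y = 10 (Y = 10 - (-1)*(3 - (5 - 2)) = 10 - (-1)*(3 - 1*3) = 10 - (-1)*(3 - 3) = 10 - (-1)*0 = 10 - 1*0 = 10 + 0 = 10)
K(t) = 3*t*(10 + t) (K(t) = (t + 2*t)*(t + 10) = (3*t)*(10 + t) = 3*t*(10 + t))
K(-142) - 47143 = 3*(-142)*(10 - 142) - 47143 = 3*(-142)*(-132) - 47143 = 56232 - 47143 = 9089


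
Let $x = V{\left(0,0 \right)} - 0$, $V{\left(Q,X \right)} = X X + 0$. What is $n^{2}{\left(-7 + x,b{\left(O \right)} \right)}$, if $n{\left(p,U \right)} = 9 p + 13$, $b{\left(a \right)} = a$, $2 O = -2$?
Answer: $2500$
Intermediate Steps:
$O = -1$ ($O = \frac{1}{2} \left(-2\right) = -1$)
$V{\left(Q,X \right)} = X^{2}$ ($V{\left(Q,X \right)} = X^{2} + 0 = X^{2}$)
$x = 0$ ($x = 0^{2} - 0 = 0 + 0 = 0$)
$n{\left(p,U \right)} = 13 + 9 p$
$n^{2}{\left(-7 + x,b{\left(O \right)} \right)} = \left(13 + 9 \left(-7 + 0\right)\right)^{2} = \left(13 + 9 \left(-7\right)\right)^{2} = \left(13 - 63\right)^{2} = \left(-50\right)^{2} = 2500$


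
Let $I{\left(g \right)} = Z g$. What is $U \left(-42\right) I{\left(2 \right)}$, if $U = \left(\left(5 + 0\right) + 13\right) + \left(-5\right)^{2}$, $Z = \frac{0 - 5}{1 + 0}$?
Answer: $18060$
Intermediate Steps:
$Z = -5$ ($Z = - \frac{5}{1} = \left(-5\right) 1 = -5$)
$I{\left(g \right)} = - 5 g$
$U = 43$ ($U = \left(5 + 13\right) + 25 = 18 + 25 = 43$)
$U \left(-42\right) I{\left(2 \right)} = 43 \left(-42\right) \left(\left(-5\right) 2\right) = \left(-1806\right) \left(-10\right) = 18060$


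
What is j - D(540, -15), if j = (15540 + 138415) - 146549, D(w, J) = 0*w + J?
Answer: 7421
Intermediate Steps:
D(w, J) = J (D(w, J) = 0 + J = J)
j = 7406 (j = 153955 - 146549 = 7406)
j - D(540, -15) = 7406 - 1*(-15) = 7406 + 15 = 7421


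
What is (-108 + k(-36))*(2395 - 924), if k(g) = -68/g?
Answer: -1404805/9 ≈ -1.5609e+5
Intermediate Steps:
(-108 + k(-36))*(2395 - 924) = (-108 - 68/(-36))*(2395 - 924) = (-108 - 68*(-1/36))*1471 = (-108 + 17/9)*1471 = -955/9*1471 = -1404805/9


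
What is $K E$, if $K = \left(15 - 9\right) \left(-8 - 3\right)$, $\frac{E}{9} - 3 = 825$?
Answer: $-491832$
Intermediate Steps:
$E = 7452$ ($E = 27 + 9 \cdot 825 = 27 + 7425 = 7452$)
$K = -66$ ($K = 6 \left(-11\right) = -66$)
$K E = \left(-66\right) 7452 = -491832$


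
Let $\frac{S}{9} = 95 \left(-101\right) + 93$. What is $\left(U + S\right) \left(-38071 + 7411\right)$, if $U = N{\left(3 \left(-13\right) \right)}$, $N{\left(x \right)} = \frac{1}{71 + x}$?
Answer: $\frac{20975847375}{8} \approx 2.622 \cdot 10^{9}$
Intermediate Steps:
$S = -85518$ ($S = 9 \left(95 \left(-101\right) + 93\right) = 9 \left(-9595 + 93\right) = 9 \left(-9502\right) = -85518$)
$U = \frac{1}{32}$ ($U = \frac{1}{71 + 3 \left(-13\right)} = \frac{1}{71 - 39} = \frac{1}{32} \approx 0.03125$)
$\left(U + S\right) \left(-38071 + 7411\right) = \left(\frac{1}{32} - 85518\right) \left(-38071 + 7411\right) = \left(- \frac{2736575}{32}\right) \left(-30660\right) = \frac{20975847375}{8}$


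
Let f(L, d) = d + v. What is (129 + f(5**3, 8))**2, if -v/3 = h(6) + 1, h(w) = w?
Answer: 13456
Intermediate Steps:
v = -21 (v = -3*(6 + 1) = -3*7 = -21)
f(L, d) = -21 + d (f(L, d) = d - 21 = -21 + d)
(129 + f(5**3, 8))**2 = (129 + (-21 + 8))**2 = (129 - 13)**2 = 116**2 = 13456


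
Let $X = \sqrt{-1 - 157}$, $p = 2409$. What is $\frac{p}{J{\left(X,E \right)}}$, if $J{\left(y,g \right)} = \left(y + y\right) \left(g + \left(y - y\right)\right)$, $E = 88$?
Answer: $- \frac{219 i \sqrt{158}}{2528} \approx - 1.0889 i$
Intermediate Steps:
$X = i \sqrt{158}$ ($X = \sqrt{-158} = i \sqrt{158} \approx 12.57 i$)
$J{\left(y,g \right)} = 2 g y$ ($J{\left(y,g \right)} = 2 y \left(g + 0\right) = 2 y g = 2 g y$)
$\frac{p}{J{\left(X,E \right)}} = \frac{2409}{2 \cdot 88 i \sqrt{158}} = \frac{2409}{176 i \sqrt{158}} = 2409 \left(- \frac{i \sqrt{158}}{27808}\right) = - \frac{219 i \sqrt{158}}{2528}$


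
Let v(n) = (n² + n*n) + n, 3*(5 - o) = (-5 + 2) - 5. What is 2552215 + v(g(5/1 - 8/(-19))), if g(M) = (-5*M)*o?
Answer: 8572079420/3249 ≈ 2.6384e+6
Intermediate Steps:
o = 23/3 (o = 5 - ((-5 + 2) - 5)/3 = 5 - (-3 - 5)/3 = 5 - ⅓*(-8) = 5 + 8/3 = 23/3 ≈ 7.6667)
g(M) = -115*M/3 (g(M) = -5*M*(23/3) = -115*M/3)
v(n) = n + 2*n² (v(n) = (n² + n²) + n = 2*n² + n = n + 2*n²)
2552215 + v(g(5/1 - 8/(-19))) = 2552215 + (-115*(5/1 - 8/(-19))/3)*(1 + 2*(-115*(5/1 - 8/(-19))/3)) = 2552215 + (-115*(5*1 - 8*(-1/19))/3)*(1 + 2*(-115*(5*1 - 8*(-1/19))/3)) = 2552215 + (-115*(5 + 8/19)/3)*(1 + 2*(-115*(5 + 8/19)/3)) = 2552215 + (-115/3*103/19)*(1 + 2*(-115/3*103/19)) = 2552215 - 11845*(1 + 2*(-11845/57))/57 = 2552215 - 11845*(1 - 23690/57)/57 = 2552215 - 11845/57*(-23633/57) = 2552215 + 279932885/3249 = 8572079420/3249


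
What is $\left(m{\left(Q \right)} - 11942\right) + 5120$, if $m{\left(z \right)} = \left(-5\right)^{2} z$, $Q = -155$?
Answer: $-10697$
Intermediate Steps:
$m{\left(z \right)} = 25 z$
$\left(m{\left(Q \right)} - 11942\right) + 5120 = \left(25 \left(-155\right) - 11942\right) + 5120 = \left(-3875 - 11942\right) + 5120 = -15817 + 5120 = -10697$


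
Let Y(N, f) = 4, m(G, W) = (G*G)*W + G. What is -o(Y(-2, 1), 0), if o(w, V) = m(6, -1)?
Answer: 30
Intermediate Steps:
m(G, W) = G + W*G**2 (m(G, W) = G**2*W + G = W*G**2 + G = G + W*G**2)
o(w, V) = -30 (o(w, V) = 6*(1 + 6*(-1)) = 6*(1 - 6) = 6*(-5) = -30)
-o(Y(-2, 1), 0) = -1*(-30) = 30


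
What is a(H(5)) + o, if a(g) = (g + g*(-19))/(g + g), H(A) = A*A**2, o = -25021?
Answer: -25030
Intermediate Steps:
H(A) = A**3
a(g) = -9 (a(g) = (g - 19*g)/((2*g)) = (-18*g)*(1/(2*g)) = -9)
a(H(5)) + o = -9 - 25021 = -25030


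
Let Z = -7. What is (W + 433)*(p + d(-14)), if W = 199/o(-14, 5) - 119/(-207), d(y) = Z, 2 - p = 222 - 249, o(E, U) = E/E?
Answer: 2880746/207 ≈ 13917.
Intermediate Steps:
o(E, U) = 1
p = 29 (p = 2 - (222 - 249) = 2 - 1*(-27) = 2 + 27 = 29)
d(y) = -7
W = 41312/207 (W = 199/1 - 119/(-207) = 199*1 - 119*(-1/207) = 199 + 119/207 = 41312/207 ≈ 199.57)
(W + 433)*(p + d(-14)) = (41312/207 + 433)*(29 - 7) = (130943/207)*22 = 2880746/207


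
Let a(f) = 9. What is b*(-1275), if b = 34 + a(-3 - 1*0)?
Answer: -54825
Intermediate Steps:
b = 43 (b = 34 + 9 = 43)
b*(-1275) = 43*(-1275) = -54825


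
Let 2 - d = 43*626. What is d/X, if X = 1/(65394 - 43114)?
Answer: -599688480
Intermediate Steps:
X = 1/22280 ≈ 4.4883e-5
d = -26916 (d = 2 - 43*626 = 2 - 1*26918 = 2 - 26918 = -26916)
d/X = -26916/1/22280 = -26916*22280 = -599688480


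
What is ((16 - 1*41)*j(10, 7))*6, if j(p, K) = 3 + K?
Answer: -1500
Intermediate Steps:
((16 - 1*41)*j(10, 7))*6 = ((16 - 1*41)*(3 + 7))*6 = ((16 - 41)*10)*6 = -25*10*6 = -250*6 = -1500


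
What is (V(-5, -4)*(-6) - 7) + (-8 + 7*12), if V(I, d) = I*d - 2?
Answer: -39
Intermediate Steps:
V(I, d) = -2 + I*d
(V(-5, -4)*(-6) - 7) + (-8 + 7*12) = ((-2 - 5*(-4))*(-6) - 7) + (-8 + 7*12) = ((-2 + 20)*(-6) - 7) + (-8 + 84) = (18*(-6) - 7) + 76 = (-108 - 7) + 76 = -115 + 76 = -39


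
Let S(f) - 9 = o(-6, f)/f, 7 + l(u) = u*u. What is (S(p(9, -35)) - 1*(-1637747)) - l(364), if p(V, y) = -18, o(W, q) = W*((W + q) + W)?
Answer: 1505257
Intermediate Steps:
o(W, q) = W*(q + 2*W)
l(u) = -7 + u**2 (l(u) = -7 + u*u = -7 + u**2)
S(f) = 9 + (72 - 6*f)/f (S(f) = 9 + (-6*(f + 2*(-6)))/f = 9 + (-6*(f - 12))/f = 9 + (-6*(-12 + f))/f = 9 + (72 - 6*f)/f)
(S(p(9, -35)) - 1*(-1637747)) - l(364) = ((3 + 72/(-18)) - 1*(-1637747)) - (-7 + 364**2) = ((3 + 72*(-1/18)) + 1637747) - (-7 + 132496) = ((3 - 4) + 1637747) - 1*132489 = (-1 + 1637747) - 132489 = 1637746 - 132489 = 1505257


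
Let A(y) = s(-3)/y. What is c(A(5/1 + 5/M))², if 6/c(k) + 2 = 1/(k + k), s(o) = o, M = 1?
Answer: 324/121 ≈ 2.6777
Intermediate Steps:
A(y) = -3/y
c(k) = 6/(-2 + 1/(2*k)) (c(k) = 6/(-2 + 1/(k + k)) = 6/(-2 + 1/(2*k)))
c(A(5/1 + 5/M))² = (-12*(-3/(5/1 + 5/1))/(-1 + 4*(-3/(5/1 + 5/1))))² = (-12*(-3/(5*1 + 5*1))/(-1 + 4*(-3/(5*1 + 5*1))))² = (-12*(-3/(5 + 5))/(-1 + 4*(-3/(5 + 5))))² = (-12*(-3/10)/(-1 + 4*(-3/10)))² = (-12*(-3/10)/(-1 - 6/5))² = (-12*(-3/10)/(-11/5))² = (-12*(-3/10)*(-5/11))² = (-18/11)² = 324/121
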